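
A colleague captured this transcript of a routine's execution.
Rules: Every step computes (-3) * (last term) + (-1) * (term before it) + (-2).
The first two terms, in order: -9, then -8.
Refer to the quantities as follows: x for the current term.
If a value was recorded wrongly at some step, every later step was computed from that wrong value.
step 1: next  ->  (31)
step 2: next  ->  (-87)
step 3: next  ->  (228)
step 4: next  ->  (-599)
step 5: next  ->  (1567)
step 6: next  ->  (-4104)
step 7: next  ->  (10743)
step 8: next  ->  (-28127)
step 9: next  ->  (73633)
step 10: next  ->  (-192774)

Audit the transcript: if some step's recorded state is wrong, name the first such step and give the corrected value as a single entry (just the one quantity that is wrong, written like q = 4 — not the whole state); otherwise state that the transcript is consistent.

Recomputing the run from the initial state:
step 1: x = 31
step 2: x = -87
step 3: x = 228
step 4: x = -599
step 5: x = 1567
step 6: x = -4104
step 7: x = 10743
step 8: x = -28127
step 9: x = 73636
step 10: x = -192783
The first disagreement with the transcript is at step 9, where the value should be x = 73636.

step 9, x = 73636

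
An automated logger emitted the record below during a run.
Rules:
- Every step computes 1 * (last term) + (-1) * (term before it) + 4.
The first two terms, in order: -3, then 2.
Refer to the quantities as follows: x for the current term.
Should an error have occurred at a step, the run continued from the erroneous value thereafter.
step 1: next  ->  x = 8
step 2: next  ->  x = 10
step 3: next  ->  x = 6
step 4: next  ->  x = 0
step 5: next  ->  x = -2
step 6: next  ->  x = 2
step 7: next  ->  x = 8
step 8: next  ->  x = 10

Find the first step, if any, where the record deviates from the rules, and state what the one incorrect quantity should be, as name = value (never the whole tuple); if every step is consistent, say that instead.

Recomputing the run from the initial state:
step 1: x = 9
step 2: x = 11
step 3: x = 6
step 4: x = -1
step 5: x = -3
step 6: x = 2
step 7: x = 9
step 8: x = 11
The first disagreement with the record is at step 1, where the value should be x = 9.

step 1, x = 9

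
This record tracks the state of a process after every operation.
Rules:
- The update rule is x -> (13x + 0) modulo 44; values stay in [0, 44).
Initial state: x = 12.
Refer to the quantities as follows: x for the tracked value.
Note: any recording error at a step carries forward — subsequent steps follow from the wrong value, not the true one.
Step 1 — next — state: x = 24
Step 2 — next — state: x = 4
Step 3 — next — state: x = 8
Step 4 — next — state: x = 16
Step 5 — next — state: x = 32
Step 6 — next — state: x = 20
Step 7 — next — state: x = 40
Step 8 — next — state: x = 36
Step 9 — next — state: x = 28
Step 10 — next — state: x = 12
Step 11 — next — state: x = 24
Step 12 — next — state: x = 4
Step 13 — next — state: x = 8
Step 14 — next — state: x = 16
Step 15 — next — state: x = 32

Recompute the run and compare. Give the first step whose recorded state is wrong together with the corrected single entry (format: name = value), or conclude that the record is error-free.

Step 1: x = (13*12 + 0) mod 44 = 24 — exactly as logged.
Step 2: x = (13*24 + 0) mod 44 = 4 — in agreement.
Step 3: x = (13*4 + 0) mod 44 = 8 — no discrepancy.
Step 4: x = (13*8 + 0) mod 44 = 16 — same as recorded.
Step 5: x = (13*16 + 0) mod 44 = 32 — exactly as logged.
Step 6: x = (13*32 + 0) mod 44 = 20 — no discrepancy.
Step 7: x = (13*20 + 0) mod 44 = 40 — matches.
Step 8: x = (13*40 + 0) mod 44 = 36 — agrees with the record.
Step 9: x = (13*36 + 0) mod 44 = 28 — checks out.
Step 10: x = (13*28 + 0) mod 44 = 12 — confirmed correct.
Step 11: x = (13*12 + 0) mod 44 = 24 — checks out.
Step 12: x = (13*24 + 0) mod 44 = 4 — checks out.
Step 13: x = (13*4 + 0) mod 44 = 8 — no discrepancy.
Step 14: x = (13*8 + 0) mod 44 = 16 — same as recorded.
Step 15: x = (13*16 + 0) mod 44 = 32 — checks out.
Each recorded entry agrees with the recomputation.

no error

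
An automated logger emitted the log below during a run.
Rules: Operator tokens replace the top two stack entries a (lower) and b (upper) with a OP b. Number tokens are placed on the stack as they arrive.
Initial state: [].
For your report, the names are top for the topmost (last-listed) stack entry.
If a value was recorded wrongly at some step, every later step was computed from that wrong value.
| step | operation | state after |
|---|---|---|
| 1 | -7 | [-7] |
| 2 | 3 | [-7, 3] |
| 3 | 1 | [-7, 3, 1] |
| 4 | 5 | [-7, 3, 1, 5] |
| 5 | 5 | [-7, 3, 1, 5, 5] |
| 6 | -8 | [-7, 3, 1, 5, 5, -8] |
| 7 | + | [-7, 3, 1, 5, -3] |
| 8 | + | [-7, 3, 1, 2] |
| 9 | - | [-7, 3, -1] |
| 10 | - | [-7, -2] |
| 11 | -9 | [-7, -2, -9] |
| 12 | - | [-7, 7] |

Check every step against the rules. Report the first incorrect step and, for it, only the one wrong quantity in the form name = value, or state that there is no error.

step 10, top = 4

Step 1: push -7: top = -7 — same as recorded.
Step 2: push 3: top = 3 — checks out.
Step 3: push 1: top = 1 — same as recorded.
Step 4: push 5: top = 5 — verified.
Step 5: push 5: top = 5 — agrees with the log.
Step 6: push -8: top = -8 — confirmed correct.
Step 7: 5 + -8 = -3 — checks out.
Step 8: 5 + -3 = 2 — checks out.
Step 9: 1 - 2 = -1 — checks out.
Step 10: 3 - -1 = 4 — the recorded entry deviates here.
First deviation found at step 10; the corrected entry is top = 4.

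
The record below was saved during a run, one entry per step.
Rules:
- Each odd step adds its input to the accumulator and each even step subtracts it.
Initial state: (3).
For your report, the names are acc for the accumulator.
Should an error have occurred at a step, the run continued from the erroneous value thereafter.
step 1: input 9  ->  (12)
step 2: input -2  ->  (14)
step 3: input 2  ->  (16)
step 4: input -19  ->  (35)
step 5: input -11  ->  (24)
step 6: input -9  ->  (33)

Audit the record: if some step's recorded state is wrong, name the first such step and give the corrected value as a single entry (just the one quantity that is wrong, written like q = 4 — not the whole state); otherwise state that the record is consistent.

no error

step 1: acc = 3 + 9 = 12 -> verified
step 2: acc = 12 - -2 = 14 -> same as recorded
step 3: acc = 14 + 2 = 16 -> no discrepancy
step 4: acc = 16 - -19 = 35 -> same as recorded
step 5: acc = 35 + -11 = 24 -> no discrepancy
step 6: acc = 24 - -9 = 33 -> confirmed correct
The recomputation confirms every line.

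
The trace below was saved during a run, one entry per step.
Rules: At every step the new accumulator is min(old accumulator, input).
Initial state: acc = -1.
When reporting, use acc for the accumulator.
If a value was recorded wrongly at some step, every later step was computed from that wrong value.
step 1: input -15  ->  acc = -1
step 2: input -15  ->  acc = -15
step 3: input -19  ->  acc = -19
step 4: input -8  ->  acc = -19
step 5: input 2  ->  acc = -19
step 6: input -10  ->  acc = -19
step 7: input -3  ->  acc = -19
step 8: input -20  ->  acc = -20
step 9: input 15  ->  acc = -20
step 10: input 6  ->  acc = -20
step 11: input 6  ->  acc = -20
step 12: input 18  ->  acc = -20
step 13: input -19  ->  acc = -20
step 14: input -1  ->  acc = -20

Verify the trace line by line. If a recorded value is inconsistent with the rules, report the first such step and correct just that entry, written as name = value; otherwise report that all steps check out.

1. acc = min(-1, -15) = -15 (not what was recorded)
First incorrect step: 1; the correct value is acc = -15.

step 1, acc = -15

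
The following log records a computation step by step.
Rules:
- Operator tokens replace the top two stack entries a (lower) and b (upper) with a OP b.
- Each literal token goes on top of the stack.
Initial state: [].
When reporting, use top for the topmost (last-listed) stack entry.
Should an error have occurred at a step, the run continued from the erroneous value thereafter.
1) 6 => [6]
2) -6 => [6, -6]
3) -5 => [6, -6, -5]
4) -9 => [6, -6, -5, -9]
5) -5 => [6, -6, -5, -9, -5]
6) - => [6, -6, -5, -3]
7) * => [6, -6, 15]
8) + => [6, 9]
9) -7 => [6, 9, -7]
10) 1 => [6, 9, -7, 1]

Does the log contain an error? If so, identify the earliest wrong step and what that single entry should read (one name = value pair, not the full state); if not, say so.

1. push 6: top = 6 (exactly as logged)
2. push -6: top = -6 (checks out)
3. push -5: top = -5 (confirmed correct)
4. push -9: top = -9 (checks out)
5. push -5: top = -5 (matches)
6. -9 - -5 = -4 (a discrepancy with the log)
So the first discrepancy is step 6, where the right value is top = -4.

step 6, top = -4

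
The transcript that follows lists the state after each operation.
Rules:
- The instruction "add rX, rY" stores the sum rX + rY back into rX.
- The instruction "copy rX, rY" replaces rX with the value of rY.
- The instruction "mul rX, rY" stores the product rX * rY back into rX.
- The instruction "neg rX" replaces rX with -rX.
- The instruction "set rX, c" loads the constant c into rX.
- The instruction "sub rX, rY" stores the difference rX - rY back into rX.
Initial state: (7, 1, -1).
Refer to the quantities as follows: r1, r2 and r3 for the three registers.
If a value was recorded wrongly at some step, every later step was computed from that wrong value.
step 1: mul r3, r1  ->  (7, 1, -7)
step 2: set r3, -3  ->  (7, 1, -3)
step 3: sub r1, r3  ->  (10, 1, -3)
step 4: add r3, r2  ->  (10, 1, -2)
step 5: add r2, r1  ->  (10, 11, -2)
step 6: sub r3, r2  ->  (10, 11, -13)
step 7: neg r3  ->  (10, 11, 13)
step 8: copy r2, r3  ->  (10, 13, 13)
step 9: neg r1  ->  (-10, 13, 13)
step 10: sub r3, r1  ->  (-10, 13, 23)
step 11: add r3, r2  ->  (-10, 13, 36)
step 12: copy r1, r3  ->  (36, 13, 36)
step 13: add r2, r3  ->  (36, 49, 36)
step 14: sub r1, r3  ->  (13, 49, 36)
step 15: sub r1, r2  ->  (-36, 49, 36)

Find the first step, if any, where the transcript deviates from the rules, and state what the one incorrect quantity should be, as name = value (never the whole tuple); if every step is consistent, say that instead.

Recomputing the run from the initial state:
step 1: r1 = 7, r2 = 1, r3 = -7
step 2: r1 = 7, r2 = 1, r3 = -3
step 3: r1 = 10, r2 = 1, r3 = -3
step 4: r1 = 10, r2 = 1, r3 = -2
step 5: r1 = 10, r2 = 11, r3 = -2
step 6: r1 = 10, r2 = 11, r3 = -13
step 7: r1 = 10, r2 = 11, r3 = 13
step 8: r1 = 10, r2 = 13, r3 = 13
step 9: r1 = -10, r2 = 13, r3 = 13
step 10: r1 = -10, r2 = 13, r3 = 23
step 11: r1 = -10, r2 = 13, r3 = 36
step 12: r1 = 36, r2 = 13, r3 = 36
step 13: r1 = 36, r2 = 49, r3 = 36
step 14: r1 = 0, r2 = 49, r3 = 36
step 15: r1 = -49, r2 = 49, r3 = 36
The first disagreement with the transcript is at step 14, where the value should be r1 = 0.

step 14, r1 = 0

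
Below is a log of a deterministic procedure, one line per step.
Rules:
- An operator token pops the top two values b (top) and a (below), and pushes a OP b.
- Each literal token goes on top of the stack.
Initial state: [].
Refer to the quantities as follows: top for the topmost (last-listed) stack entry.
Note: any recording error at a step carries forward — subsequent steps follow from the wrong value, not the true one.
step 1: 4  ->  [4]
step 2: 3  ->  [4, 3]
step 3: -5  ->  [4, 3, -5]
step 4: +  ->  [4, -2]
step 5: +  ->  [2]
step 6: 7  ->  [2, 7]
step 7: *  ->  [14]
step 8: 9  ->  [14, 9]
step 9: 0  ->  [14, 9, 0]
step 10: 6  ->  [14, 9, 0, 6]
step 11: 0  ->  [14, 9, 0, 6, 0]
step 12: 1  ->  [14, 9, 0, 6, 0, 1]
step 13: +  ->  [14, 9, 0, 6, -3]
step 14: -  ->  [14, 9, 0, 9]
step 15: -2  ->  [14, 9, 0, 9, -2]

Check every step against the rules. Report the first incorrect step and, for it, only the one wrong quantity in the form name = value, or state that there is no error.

step 13, top = 1

step 1: push 4: top = 4 -> consistent with the log
step 2: push 3: top = 3 -> consistent with the log
step 3: push -5: top = -5 -> verified
step 4: 3 + -5 = -2 -> in agreement
step 5: 4 + -2 = 2 -> confirmed correct
step 6: push 7: top = 7 -> no discrepancy
step 7: 2 * 7 = 14 -> agrees with the log
step 8: push 9: top = 9 -> confirmed correct
step 9: push 0: top = 0 -> verified
step 10: push 6: top = 6 -> consistent with the log
step 11: push 0: top = 0 -> no discrepancy
step 12: push 1: top = 1 -> agrees with the log
step 13: 0 + 1 = 1 -> not what was recorded
The earliest wrong entry is at step 13: it should read top = 1.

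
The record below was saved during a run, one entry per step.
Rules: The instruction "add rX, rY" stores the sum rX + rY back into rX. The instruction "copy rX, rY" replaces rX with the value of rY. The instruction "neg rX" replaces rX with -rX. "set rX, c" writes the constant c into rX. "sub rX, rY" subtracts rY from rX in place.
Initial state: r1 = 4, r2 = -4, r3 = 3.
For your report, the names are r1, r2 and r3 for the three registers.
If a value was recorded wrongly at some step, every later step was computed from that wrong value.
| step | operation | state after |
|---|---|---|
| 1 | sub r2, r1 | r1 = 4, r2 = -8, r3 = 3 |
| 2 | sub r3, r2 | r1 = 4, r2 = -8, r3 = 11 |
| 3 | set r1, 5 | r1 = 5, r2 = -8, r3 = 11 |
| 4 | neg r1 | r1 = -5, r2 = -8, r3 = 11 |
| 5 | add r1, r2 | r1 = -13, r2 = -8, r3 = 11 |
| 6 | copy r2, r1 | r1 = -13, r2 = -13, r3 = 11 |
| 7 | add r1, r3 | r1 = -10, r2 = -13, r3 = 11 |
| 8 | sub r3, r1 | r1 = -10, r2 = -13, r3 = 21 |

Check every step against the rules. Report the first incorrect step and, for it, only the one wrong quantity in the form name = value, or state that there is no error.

step 7, r1 = -2

Recomputing the run from the initial state:
step 1: r1 = 4, r2 = -8, r3 = 3
step 2: r1 = 4, r2 = -8, r3 = 11
step 3: r1 = 5, r2 = -8, r3 = 11
step 4: r1 = -5, r2 = -8, r3 = 11
step 5: r1 = -13, r2 = -8, r3 = 11
step 6: r1 = -13, r2 = -13, r3 = 11
step 7: r1 = -2, r2 = -13, r3 = 11
step 8: r1 = -2, r2 = -13, r3 = 13
The first disagreement with the record is at step 7, where the value should be r1 = -2.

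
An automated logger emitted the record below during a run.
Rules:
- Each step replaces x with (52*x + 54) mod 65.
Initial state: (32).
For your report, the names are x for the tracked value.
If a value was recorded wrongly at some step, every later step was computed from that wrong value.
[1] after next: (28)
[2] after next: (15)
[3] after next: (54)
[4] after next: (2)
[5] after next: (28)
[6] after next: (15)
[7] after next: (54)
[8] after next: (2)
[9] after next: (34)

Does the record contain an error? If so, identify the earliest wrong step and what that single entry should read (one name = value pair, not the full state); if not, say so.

step 1: x = (52*32 + 54) mod 65 = 28 -> in agreement
step 2: x = (52*28 + 54) mod 65 = 15 -> verified
step 3: x = (52*15 + 54) mod 65 = 54 -> confirmed correct
step 4: x = (52*54 + 54) mod 65 = 2 -> in agreement
step 5: x = (52*2 + 54) mod 65 = 28 -> in agreement
step 6: x = (52*28 + 54) mod 65 = 15 -> agrees with the record
step 7: x = (52*15 + 54) mod 65 = 54 -> no discrepancy
step 8: x = (52*54 + 54) mod 65 = 2 -> in agreement
step 9: x = (52*2 + 54) mod 65 = 28 -> the recorded entry deviates here
First incorrect step: 9; the correct value is x = 28.

step 9, x = 28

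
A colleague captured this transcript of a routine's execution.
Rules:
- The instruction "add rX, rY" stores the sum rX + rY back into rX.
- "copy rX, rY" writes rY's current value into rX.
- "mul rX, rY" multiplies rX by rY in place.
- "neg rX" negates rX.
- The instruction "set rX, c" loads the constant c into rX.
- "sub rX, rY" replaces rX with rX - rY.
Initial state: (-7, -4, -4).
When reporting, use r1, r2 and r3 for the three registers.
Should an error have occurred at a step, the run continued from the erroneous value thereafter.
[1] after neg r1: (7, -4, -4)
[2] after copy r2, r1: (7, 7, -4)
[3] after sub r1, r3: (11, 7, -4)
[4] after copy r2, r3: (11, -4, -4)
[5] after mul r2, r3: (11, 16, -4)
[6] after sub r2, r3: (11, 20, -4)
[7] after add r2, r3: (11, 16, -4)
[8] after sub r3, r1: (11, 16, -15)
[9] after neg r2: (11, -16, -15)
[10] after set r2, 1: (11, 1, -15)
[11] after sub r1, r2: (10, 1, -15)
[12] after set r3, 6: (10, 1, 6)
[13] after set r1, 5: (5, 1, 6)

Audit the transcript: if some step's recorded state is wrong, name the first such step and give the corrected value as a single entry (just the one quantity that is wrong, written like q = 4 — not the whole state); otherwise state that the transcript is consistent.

Recomputing the run from the initial state:
step 1: r1 = 7, r2 = -4, r3 = -4
step 2: r1 = 7, r2 = 7, r3 = -4
step 3: r1 = 11, r2 = 7, r3 = -4
step 4: r1 = 11, r2 = -4, r3 = -4
step 5: r1 = 11, r2 = 16, r3 = -4
step 6: r1 = 11, r2 = 20, r3 = -4
step 7: r1 = 11, r2 = 16, r3 = -4
step 8: r1 = 11, r2 = 16, r3 = -15
step 9: r1 = 11, r2 = -16, r3 = -15
step 10: r1 = 11, r2 = 1, r3 = -15
step 11: r1 = 10, r2 = 1, r3 = -15
step 12: r1 = 10, r2 = 1, r3 = 6
step 13: r1 = 5, r2 = 1, r3 = 6
This matches the transcript at every step.

no error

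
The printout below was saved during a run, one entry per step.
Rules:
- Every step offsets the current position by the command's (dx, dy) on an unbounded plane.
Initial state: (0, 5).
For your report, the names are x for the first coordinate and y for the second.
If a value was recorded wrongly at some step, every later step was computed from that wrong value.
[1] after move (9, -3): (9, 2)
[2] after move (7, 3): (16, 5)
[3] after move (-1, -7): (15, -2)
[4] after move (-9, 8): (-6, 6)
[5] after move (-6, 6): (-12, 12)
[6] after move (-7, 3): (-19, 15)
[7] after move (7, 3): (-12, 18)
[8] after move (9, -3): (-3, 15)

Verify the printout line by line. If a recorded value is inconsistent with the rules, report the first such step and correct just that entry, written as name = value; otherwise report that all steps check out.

step 4, x = 6

Step 1: x = 0 + (9) = 9, y = 5 + (-3) = 2 — consistent with the printout.
Step 2: x = 9 + (7) = 16, y = 2 + (3) = 5 — same as recorded.
Step 3: x = 16 + (-1) = 15, y = 5 + (-7) = -2 — checks out.
Step 4: x = 15 + (-9) = 6, y = -2 + (8) = 6 — the entry is off here.
First deviation found at step 4; the corrected entry is x = 6.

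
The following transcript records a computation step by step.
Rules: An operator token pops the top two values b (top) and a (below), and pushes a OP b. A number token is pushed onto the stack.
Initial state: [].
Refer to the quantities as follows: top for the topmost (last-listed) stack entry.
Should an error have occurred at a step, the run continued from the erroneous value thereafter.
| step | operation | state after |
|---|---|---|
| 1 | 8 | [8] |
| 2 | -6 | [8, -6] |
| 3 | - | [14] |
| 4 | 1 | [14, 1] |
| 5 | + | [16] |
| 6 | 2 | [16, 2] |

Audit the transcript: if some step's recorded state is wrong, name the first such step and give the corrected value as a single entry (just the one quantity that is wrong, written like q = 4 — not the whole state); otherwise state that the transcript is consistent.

step 5, top = 15

step 1: push 8: top = 8 -> matches
step 2: push -6: top = -6 -> verified
step 3: 8 - -6 = 14 -> exactly as logged
step 4: push 1: top = 1 -> same as recorded
step 5: 14 + 1 = 15 -> this is not what the transcript shows
That makes step 5 the first incorrect line — top = 15 is what it should show.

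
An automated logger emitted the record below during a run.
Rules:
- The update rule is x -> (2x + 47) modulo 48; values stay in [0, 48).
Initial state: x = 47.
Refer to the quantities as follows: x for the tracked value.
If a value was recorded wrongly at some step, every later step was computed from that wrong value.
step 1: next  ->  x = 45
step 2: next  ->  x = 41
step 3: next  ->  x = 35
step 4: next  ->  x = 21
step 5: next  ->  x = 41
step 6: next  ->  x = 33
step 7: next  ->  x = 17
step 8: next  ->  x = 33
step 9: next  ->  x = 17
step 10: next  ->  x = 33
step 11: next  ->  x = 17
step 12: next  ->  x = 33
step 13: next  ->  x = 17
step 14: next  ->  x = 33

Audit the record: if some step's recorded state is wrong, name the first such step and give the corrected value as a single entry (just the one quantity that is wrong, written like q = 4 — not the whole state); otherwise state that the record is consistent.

step 3, x = 33

step 1: x = (2*47 + 47) mod 48 = 45 -> agrees with the record
step 2: x = (2*45 + 47) mod 48 = 41 -> verified
step 3: x = (2*41 + 47) mod 48 = 33 -> the record has a different value
First incorrect step: 3; the correct value is x = 33.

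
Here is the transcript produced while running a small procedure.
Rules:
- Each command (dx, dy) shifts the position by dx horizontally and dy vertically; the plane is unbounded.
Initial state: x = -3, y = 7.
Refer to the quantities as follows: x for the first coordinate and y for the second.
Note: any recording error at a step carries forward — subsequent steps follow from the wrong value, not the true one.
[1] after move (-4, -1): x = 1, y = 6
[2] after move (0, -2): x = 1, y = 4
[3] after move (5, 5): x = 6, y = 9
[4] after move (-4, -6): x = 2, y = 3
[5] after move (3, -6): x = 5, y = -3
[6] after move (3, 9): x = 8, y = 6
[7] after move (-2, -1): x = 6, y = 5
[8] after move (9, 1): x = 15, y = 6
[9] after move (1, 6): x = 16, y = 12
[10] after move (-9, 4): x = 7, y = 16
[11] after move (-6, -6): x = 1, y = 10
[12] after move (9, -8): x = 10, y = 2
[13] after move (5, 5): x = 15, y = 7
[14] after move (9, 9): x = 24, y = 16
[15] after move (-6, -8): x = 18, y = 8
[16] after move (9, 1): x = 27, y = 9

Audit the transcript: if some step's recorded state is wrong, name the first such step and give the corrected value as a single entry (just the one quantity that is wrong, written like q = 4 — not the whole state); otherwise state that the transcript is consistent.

Recomputing the run from the initial state:
step 1: x = -7, y = 6
step 2: x = -7, y = 4
step 3: x = -2, y = 9
step 4: x = -6, y = 3
step 5: x = -3, y = -3
step 6: x = 0, y = 6
step 7: x = -2, y = 5
step 8: x = 7, y = 6
step 9: x = 8, y = 12
step 10: x = -1, y = 16
step 11: x = -7, y = 10
step 12: x = 2, y = 2
step 13: x = 7, y = 7
step 14: x = 16, y = 16
step 15: x = 10, y = 8
step 16: x = 19, y = 9
The first disagreement with the transcript is at step 1, where the value should be x = -7.

step 1, x = -7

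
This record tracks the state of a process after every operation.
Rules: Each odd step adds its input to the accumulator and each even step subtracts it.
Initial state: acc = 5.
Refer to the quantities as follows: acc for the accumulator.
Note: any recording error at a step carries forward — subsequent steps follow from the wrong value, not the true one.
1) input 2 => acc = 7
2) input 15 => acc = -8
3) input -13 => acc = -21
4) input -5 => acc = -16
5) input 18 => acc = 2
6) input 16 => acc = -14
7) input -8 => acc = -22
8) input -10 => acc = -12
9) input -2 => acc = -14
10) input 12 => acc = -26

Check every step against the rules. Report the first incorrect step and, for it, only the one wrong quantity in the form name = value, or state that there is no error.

step 1: acc = 5 + 2 = 7 -> in agreement
step 2: acc = 7 - 15 = -8 -> agrees with the record
step 3: acc = -8 + -13 = -21 -> checks out
step 4: acc = -21 - -5 = -16 -> consistent with the record
step 5: acc = -16 + 18 = 2 -> verified
step 6: acc = 2 - 16 = -14 -> exactly as logged
step 7: acc = -14 + -8 = -22 -> in agreement
step 8: acc = -22 - -10 = -12 -> same as recorded
step 9: acc = -12 + -2 = -14 -> matches
step 10: acc = -14 - 12 = -26 -> in agreement
All steps check out; nothing to correct.

no error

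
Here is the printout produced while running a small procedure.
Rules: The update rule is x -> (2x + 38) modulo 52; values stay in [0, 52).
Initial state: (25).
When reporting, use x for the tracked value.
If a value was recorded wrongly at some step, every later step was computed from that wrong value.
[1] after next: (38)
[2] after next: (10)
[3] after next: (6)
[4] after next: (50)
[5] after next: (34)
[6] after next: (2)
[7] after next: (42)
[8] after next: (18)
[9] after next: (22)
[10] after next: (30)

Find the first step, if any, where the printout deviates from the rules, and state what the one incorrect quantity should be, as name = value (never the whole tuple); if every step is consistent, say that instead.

Step 1: x = (2*25 + 38) mod 52 = 36 — not what was recorded.
Conclusion: step 1 carries the first error; the entry should be x = 36.

step 1, x = 36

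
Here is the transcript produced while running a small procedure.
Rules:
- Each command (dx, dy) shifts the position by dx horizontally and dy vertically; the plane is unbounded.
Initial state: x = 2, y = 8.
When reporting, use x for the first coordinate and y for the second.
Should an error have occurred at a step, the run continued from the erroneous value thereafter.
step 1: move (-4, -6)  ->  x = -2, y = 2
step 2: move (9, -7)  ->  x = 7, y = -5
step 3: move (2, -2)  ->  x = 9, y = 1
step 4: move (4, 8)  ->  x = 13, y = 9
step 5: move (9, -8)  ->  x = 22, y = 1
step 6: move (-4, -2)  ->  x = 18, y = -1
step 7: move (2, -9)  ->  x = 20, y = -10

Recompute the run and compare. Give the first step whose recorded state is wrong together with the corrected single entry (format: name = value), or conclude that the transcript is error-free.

step 3, y = -7

1. x = 2 + (-4) = -2, y = 8 + (-6) = 2 (agrees with the transcript)
2. x = -2 + (9) = 7, y = 2 + (-7) = -5 (confirmed correct)
3. x = 7 + (2) = 9, y = -5 + (-2) = -7 (a discrepancy with the transcript)
Conclusion: step 3 carries the first error; the entry should be y = -7.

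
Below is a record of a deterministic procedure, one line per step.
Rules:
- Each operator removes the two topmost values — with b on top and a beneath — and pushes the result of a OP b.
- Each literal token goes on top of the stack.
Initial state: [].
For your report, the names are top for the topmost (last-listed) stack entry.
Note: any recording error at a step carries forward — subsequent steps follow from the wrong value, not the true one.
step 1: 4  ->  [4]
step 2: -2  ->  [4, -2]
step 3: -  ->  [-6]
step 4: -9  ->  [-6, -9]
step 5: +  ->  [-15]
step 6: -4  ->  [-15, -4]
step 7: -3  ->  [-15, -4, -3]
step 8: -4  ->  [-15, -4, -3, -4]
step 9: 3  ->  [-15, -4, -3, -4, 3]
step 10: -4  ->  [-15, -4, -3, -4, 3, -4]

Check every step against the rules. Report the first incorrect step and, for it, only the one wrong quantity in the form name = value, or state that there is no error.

Step 1: push 4: top = 4 — exactly as logged.
Step 2: push -2: top = -2 — no discrepancy.
Step 3: 4 - -2 = 6 — the entry is off here.
First deviation found at step 3; the corrected entry is top = 6.

step 3, top = 6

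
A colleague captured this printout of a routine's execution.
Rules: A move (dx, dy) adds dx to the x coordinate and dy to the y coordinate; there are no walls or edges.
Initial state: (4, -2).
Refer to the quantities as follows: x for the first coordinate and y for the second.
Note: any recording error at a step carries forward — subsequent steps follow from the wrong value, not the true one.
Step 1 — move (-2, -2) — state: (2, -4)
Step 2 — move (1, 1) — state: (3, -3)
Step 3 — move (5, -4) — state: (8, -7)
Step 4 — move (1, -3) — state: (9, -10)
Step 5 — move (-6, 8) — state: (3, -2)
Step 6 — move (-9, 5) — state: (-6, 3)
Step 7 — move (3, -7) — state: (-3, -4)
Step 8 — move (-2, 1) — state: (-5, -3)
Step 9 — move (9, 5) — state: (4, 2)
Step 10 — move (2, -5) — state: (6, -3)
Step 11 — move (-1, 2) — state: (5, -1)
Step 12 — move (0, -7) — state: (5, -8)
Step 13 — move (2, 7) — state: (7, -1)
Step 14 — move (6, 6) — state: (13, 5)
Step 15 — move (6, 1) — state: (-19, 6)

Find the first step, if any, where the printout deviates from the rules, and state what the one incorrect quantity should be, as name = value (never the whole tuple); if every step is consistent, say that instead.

step 15, x = 19

Recomputing the run from the initial state:
step 1: x = 2, y = -4
step 2: x = 3, y = -3
step 3: x = 8, y = -7
step 4: x = 9, y = -10
step 5: x = 3, y = -2
step 6: x = -6, y = 3
step 7: x = -3, y = -4
step 8: x = -5, y = -3
step 9: x = 4, y = 2
step 10: x = 6, y = -3
step 11: x = 5, y = -1
step 12: x = 5, y = -8
step 13: x = 7, y = -1
step 14: x = 13, y = 5
step 15: x = 19, y = 6
The first disagreement with the printout is at step 15, where the value should be x = 19.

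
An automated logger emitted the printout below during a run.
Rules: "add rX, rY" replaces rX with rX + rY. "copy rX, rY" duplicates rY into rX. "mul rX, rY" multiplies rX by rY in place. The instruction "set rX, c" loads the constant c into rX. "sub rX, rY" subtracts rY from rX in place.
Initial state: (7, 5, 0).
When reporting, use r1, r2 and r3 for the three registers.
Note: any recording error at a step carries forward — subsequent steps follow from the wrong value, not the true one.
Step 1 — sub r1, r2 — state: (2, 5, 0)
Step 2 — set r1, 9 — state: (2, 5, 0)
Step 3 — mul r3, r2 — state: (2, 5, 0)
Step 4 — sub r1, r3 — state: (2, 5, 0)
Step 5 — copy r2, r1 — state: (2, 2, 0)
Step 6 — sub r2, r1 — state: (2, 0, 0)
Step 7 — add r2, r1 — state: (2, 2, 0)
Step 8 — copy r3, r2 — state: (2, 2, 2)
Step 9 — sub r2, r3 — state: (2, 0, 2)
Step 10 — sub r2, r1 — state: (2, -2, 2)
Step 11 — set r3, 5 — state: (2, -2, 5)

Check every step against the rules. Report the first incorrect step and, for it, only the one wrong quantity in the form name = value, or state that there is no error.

step 2, r1 = 9

Recomputing the run from the initial state:
step 1: r1 = 2, r2 = 5, r3 = 0
step 2: r1 = 9, r2 = 5, r3 = 0
step 3: r1 = 9, r2 = 5, r3 = 0
step 4: r1 = 9, r2 = 5, r3 = 0
step 5: r1 = 9, r2 = 9, r3 = 0
step 6: r1 = 9, r2 = 0, r3 = 0
step 7: r1 = 9, r2 = 9, r3 = 0
step 8: r1 = 9, r2 = 9, r3 = 9
step 9: r1 = 9, r2 = 0, r3 = 9
step 10: r1 = 9, r2 = -9, r3 = 9
step 11: r1 = 9, r2 = -9, r3 = 5
The first disagreement with the printout is at step 2, where the value should be r1 = 9.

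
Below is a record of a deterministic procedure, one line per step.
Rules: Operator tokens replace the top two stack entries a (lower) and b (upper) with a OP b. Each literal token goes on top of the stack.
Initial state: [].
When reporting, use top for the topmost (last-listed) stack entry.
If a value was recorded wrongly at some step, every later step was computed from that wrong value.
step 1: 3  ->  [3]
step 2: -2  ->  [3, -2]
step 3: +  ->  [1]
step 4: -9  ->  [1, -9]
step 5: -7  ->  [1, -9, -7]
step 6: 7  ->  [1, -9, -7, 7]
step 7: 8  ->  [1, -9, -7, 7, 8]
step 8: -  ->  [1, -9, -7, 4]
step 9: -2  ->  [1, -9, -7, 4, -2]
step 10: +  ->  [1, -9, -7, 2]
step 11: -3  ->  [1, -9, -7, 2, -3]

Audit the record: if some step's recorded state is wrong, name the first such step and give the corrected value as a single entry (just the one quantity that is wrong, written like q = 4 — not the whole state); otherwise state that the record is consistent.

Recomputing the run from the initial state:
step 1: [3]
step 2: [3, -2]
step 3: [1]
step 4: [1, -9]
step 5: [1, -9, -7]
step 6: [1, -9, -7, 7]
step 7: [1, -9, -7, 7, 8]
step 8: [1, -9, -7, -1]
step 9: [1, -9, -7, -1, -2]
step 10: [1, -9, -7, -3]
step 11: [1, -9, -7, -3, -3]
The first disagreement with the record is at step 8, where the value should be top = -1.

step 8, top = -1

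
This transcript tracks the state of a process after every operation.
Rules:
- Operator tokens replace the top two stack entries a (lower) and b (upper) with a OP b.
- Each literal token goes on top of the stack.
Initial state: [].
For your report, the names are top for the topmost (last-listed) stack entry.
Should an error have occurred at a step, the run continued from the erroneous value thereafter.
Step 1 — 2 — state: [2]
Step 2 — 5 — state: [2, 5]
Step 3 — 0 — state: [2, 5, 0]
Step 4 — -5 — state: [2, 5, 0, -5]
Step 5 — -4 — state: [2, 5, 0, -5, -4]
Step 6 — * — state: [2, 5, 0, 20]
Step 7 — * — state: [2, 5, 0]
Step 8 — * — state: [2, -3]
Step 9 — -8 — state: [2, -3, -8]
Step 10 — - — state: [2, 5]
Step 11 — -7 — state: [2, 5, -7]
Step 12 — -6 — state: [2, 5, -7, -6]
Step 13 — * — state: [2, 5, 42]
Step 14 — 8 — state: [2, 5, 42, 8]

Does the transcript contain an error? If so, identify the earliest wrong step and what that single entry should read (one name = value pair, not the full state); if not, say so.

step 8, top = 0

Recomputing the run from the initial state:
step 1: [2]
step 2: [2, 5]
step 3: [2, 5, 0]
step 4: [2, 5, 0, -5]
step 5: [2, 5, 0, -5, -4]
step 6: [2, 5, 0, 20]
step 7: [2, 5, 0]
step 8: [2, 0]
step 9: [2, 0, -8]
step 10: [2, 8]
step 11: [2, 8, -7]
step 12: [2, 8, -7, -6]
step 13: [2, 8, 42]
step 14: [2, 8, 42, 8]
The first disagreement with the transcript is at step 8, where the value should be top = 0.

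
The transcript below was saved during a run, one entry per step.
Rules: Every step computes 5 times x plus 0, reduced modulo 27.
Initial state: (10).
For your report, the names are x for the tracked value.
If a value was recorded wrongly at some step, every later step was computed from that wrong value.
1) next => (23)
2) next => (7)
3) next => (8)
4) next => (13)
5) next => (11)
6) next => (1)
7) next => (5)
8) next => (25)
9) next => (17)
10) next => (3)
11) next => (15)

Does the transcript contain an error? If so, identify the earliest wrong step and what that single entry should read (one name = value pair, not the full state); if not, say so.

Recomputing the run from the initial state:
step 1: x = 23
step 2: x = 7
step 3: x = 8
step 4: x = 13
step 5: x = 11
step 6: x = 1
step 7: x = 5
step 8: x = 25
step 9: x = 17
step 10: x = 4
step 11: x = 20
The first disagreement with the transcript is at step 10, where the value should be x = 4.

step 10, x = 4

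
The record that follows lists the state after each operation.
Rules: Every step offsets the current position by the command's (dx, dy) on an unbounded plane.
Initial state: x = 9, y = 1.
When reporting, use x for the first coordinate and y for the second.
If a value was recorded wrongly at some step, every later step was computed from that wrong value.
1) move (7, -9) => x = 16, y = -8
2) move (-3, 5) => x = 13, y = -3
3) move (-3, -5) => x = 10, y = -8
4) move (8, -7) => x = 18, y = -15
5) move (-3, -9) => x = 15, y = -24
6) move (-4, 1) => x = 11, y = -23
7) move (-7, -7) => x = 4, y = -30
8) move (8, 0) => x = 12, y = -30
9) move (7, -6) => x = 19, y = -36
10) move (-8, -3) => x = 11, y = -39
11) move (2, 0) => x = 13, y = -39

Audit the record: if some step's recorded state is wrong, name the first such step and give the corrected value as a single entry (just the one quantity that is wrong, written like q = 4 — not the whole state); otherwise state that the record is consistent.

step 1: x = 9 + (7) = 16, y = 1 + (-9) = -8 -> no discrepancy
step 2: x = 16 + (-3) = 13, y = -8 + (5) = -3 -> verified
step 3: x = 13 + (-3) = 10, y = -3 + (-5) = -8 -> exactly as logged
step 4: x = 10 + (8) = 18, y = -8 + (-7) = -15 -> consistent with the record
step 5: x = 18 + (-3) = 15, y = -15 + (-9) = -24 -> confirmed correct
step 6: x = 15 + (-4) = 11, y = -24 + (1) = -23 -> in agreement
step 7: x = 11 + (-7) = 4, y = -23 + (-7) = -30 -> in agreement
step 8: x = 4 + (8) = 12, y = -30 + (0) = -30 -> verified
step 9: x = 12 + (7) = 19, y = -30 + (-6) = -36 -> consistent with the record
step 10: x = 19 + (-8) = 11, y = -36 + (-3) = -39 -> confirmed correct
step 11: x = 11 + (2) = 13, y = -39 + (0) = -39 -> consistent with the record
Every step is consistent.

no error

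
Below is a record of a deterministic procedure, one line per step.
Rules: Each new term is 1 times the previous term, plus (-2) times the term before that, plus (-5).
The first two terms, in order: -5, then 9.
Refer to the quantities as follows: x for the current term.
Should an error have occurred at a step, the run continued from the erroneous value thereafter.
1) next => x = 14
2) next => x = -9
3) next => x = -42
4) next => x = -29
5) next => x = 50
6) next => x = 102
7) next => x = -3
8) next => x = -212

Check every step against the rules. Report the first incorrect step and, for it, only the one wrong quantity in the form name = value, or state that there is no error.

1. x = 1*(9) + (-2)*(-5) + (-5) = 14 (exactly as logged)
2. x = 1*(14) + (-2)*(9) + (-5) = -9 (same as recorded)
3. x = 1*(-9) + (-2)*(14) + (-5) = -42 (in agreement)
4. x = 1*(-42) + (-2)*(-9) + (-5) = -29 (agrees with the record)
5. x = 1*(-29) + (-2)*(-42) + (-5) = 50 (no discrepancy)
6. x = 1*(50) + (-2)*(-29) + (-5) = 103 (the record disagrees here)
The audit stops at step 6: the recorded entry is wrong and should be x = 103.

step 6, x = 103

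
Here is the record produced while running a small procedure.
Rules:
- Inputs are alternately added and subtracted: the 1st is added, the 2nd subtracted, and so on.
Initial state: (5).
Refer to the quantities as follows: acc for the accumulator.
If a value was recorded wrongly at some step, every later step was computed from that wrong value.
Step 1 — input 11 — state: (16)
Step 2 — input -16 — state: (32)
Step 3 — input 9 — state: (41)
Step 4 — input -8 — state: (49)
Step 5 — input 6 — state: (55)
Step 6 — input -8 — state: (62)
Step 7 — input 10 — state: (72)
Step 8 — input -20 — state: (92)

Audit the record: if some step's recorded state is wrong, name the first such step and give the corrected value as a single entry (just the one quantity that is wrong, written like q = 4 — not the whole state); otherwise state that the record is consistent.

step 6, acc = 63

step 1: acc = 5 + 11 = 16 -> no discrepancy
step 2: acc = 16 - -16 = 32 -> in agreement
step 3: acc = 32 + 9 = 41 -> verified
step 4: acc = 41 - -8 = 49 -> agrees with the record
step 5: acc = 49 + 6 = 55 -> same as recorded
step 6: acc = 55 - -8 = 63 -> this is not what the record shows
That makes step 6 the first incorrect line — acc = 63 is what it should show.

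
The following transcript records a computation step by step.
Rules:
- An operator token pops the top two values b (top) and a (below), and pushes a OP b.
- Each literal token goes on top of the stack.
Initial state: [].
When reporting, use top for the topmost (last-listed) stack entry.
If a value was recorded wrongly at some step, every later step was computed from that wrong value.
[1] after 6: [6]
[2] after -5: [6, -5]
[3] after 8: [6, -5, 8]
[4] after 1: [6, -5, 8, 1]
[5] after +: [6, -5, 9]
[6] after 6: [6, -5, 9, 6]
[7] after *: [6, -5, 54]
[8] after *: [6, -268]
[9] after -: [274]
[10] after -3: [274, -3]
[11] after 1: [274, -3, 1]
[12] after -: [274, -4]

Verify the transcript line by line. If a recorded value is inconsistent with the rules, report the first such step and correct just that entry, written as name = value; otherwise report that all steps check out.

Recomputing the run from the initial state:
step 1: [6]
step 2: [6, -5]
step 3: [6, -5, 8]
step 4: [6, -5, 8, 1]
step 5: [6, -5, 9]
step 6: [6, -5, 9, 6]
step 7: [6, -5, 54]
step 8: [6, -270]
step 9: [276]
step 10: [276, -3]
step 11: [276, -3, 1]
step 12: [276, -4]
The first disagreement with the transcript is at step 8, where the value should be top = -270.

step 8, top = -270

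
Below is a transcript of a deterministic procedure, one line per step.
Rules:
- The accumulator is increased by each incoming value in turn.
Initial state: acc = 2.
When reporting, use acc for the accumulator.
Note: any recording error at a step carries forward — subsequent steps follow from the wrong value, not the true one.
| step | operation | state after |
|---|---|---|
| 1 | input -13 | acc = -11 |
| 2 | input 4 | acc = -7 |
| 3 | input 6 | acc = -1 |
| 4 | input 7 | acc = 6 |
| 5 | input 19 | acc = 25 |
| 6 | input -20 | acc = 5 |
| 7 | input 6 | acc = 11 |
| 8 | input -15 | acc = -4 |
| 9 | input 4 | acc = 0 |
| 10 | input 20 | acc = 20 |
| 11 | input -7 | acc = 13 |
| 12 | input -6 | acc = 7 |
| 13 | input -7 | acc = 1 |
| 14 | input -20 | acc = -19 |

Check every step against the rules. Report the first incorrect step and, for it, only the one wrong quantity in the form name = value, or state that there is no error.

Step 1: acc = 2 + -13 = -11 — no discrepancy.
Step 2: acc = -11 + 4 = -7 — in agreement.
Step 3: acc = -7 + 6 = -1 — verified.
Step 4: acc = -1 + 7 = 6 — matches.
Step 5: acc = 6 + 19 = 25 — matches.
Step 6: acc = 25 + -20 = 5 — matches.
Step 7: acc = 5 + 6 = 11 — checks out.
Step 8: acc = 11 + -15 = -4 — confirmed correct.
Step 9: acc = -4 + 4 = 0 — same as recorded.
Step 10: acc = 0 + 20 = 20 — exactly as logged.
Step 11: acc = 20 + -7 = 13 — same as recorded.
Step 12: acc = 13 + -6 = 7 — checks out.
Step 13: acc = 7 + -7 = 0 — the transcript disagrees here.
Conclusion: step 13 carries the first error; the entry should be acc = 0.

step 13, acc = 0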